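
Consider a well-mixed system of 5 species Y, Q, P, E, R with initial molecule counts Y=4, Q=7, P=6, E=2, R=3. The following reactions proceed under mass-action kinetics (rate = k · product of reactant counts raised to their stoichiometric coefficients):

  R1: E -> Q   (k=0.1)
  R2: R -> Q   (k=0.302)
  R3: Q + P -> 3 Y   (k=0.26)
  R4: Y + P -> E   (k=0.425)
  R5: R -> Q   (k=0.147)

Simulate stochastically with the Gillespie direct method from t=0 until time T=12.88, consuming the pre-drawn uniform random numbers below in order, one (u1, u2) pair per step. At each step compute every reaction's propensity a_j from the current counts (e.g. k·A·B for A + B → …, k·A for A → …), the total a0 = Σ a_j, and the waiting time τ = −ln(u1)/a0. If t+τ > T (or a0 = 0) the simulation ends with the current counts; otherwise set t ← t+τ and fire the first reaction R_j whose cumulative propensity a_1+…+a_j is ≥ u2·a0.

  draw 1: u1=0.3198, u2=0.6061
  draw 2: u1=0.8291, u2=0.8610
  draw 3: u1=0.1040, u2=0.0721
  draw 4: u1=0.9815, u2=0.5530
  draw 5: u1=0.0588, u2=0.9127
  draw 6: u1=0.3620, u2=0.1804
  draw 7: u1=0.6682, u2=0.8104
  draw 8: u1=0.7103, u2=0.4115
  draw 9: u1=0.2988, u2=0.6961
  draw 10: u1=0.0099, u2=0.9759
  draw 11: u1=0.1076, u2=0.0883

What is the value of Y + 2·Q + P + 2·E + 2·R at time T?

Check how each reaction changes W = Y + 2·Q + P + 2·E + 2·R (weight of products minus weight of reactants):
R1: E -> Q: (2·1) − (2·1) = 2 − 2 = 0
R2: R -> Q: (2·1) − (2·1) = 2 − 2 = 0
R3: Q + P -> 3 Y: (1·3) − (2·1 + 1·1) = 3 − 3 = 0
R4: Y + P -> E: (2·1) − (1·1 + 1·1) = 2 − 2 = 0
R5: R -> Q: (2·1) − (2·1) = 2 − 2 = 0
Every reaction leaves W unchanged, so W is conserved and no simulation is needed: W(T) = W(0) = 4 + 2·7 + 6 + 2·2 + 2·3 = 34

Value at T = 34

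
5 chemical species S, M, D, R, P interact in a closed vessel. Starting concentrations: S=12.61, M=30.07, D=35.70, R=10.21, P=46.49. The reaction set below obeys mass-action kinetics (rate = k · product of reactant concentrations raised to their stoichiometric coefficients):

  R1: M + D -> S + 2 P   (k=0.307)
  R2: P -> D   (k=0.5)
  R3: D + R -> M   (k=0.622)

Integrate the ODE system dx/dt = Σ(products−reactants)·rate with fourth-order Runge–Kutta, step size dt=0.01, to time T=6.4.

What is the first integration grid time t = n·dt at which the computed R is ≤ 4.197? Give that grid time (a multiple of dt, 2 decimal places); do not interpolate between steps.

RK4 with dt=0.01: 640 steps to T=6.4. Trajectory (selected grid times):
t=0.00: S=12.61 M=30.07 D=35.70 R=10.21 P=46.49
t=0.05: S=23.82 M=24.59 D=20.21 R=4.47 P=67.46
t=0.06: S=25.26 M=23.66 D=18.61 R=3.97 P=69.99
t=0.71: S=50.48 M=2.38 D=18.43 R=0.02 P=91.45
t=1.42: S=52.89 M=0.00 D=44.51 R=0.00 P=67.75
t=2.13: S=52.89 M=0.00 D=64.75 R=0.00 P=47.51
t=2.84: S=52.89 M=0.00 D=78.95 R=0.00 P=33.31
t=3.56: S=52.89 M=0.00 D=89.02 R=0.00 P=23.24
t=4.27: S=52.89 M=0.00 D=95.97 R=0.00 P=16.29
t=4.98: S=52.89 M=0.00 D=100.83 R=0.00 P=11.43
t=5.69: S=52.89 M=0.00 D=104.25 R=0.00 P=8.01
t=6.40: S=52.89 M=0.00 D=106.64 R=0.00 P=5.62
R(0.05)=4.473 > 4.197 but R(0.06)=3.965 ≤ 4.197, so the first grid time is t=0.06.

Threshold first reached at t = 0.06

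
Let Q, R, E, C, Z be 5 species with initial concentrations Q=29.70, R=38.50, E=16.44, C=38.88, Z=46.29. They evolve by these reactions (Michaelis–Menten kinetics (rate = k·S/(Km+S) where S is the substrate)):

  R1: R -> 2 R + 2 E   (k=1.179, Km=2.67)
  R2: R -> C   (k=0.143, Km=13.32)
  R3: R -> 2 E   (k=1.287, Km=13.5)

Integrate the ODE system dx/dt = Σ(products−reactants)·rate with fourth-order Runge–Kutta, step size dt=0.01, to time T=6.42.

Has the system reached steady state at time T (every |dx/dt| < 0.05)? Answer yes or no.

Steady state at T: no

RK4 with dt=0.01: 642 steps to T=6.42. Trajectory (selected grid times):
t=0.00: Q=29.70 R=38.50 E=16.44 C=38.88 Z=46.29
t=0.71: Q=29.70 R=38.53 E=19.36 C=38.96 Z=46.29
t=1.43: Q=29.70 R=38.56 E=22.32 C=39.03 Z=46.29
t=2.14: Q=29.70 R=38.59 E=25.24 C=39.11 Z=46.29
t=2.85: Q=29.70 R=38.62 E=28.16 C=39.18 Z=46.29
t=3.57: Q=29.70 R=38.65 E=31.12 C=39.26 Z=46.29
t=4.28: Q=29.70 R=38.68 E=34.04 C=39.33 Z=46.29
t=4.99: Q=29.70 R=38.71 E=36.96 C=39.41 Z=46.29
t=5.71: Q=29.70 R=38.74 E=39.92 C=39.49 Z=46.29
t=6.42: Q=29.70 R=38.77 E=42.85 C=39.56 Z=46.29
Rates at T: R1=1.1030, R2=0.1064, R3=0.9546
dx/dt at T (Σ net stoichiometry × rate): Q=+0.0000, R=+0.0420, E=+4.1153, C=+0.1064, Z=+0.0000
Largest |dx/dt| is |+4.1153| (E) ≥ 0.05 → not steady.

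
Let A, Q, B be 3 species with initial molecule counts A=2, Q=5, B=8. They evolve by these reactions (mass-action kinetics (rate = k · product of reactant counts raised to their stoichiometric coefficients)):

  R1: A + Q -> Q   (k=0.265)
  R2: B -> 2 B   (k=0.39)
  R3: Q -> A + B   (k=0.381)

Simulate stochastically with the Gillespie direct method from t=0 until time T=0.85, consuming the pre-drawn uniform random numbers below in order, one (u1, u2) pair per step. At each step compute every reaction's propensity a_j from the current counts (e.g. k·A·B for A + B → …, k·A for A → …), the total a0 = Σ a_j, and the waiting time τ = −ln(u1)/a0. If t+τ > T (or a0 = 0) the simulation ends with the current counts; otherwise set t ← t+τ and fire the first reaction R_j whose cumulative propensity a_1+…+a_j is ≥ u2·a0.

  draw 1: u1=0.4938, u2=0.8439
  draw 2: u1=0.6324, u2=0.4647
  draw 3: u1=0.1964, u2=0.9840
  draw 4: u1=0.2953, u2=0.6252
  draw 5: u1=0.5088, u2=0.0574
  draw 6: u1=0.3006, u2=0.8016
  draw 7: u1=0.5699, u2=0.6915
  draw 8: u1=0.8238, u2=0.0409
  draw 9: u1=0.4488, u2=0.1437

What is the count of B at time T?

B at T = 14

t=0.000: A=2 Q=5 B=8
Draw 1: a1=2.650, a2=3.120, a3=1.905, a0=7.675; τ=−ln(0.4938)/7.675=0.092 → t=0.092; u2·a0=0.8439·7.675=6.477; a1+a2=5.770 < 6.477 ≤ a1+…+a3=7.675 → R3 fires; A=3 Q=4 B=9
Draw 2: a1=3.180, a2=3.510, a3=1.524, a0=8.214; τ=−ln(0.6324)/8.214=0.056 → t=0.148; u2·a0=0.4647·8.214=3.817; a1=3.180 < 3.817 ≤ a1+a2=6.690 → R2 fires; A=3 Q=4 B=10
Draw 3: a1=3.180, a2=3.900, a3=1.524, a0=8.604; τ=−ln(0.1964)/8.604=0.189 → t=0.337; u2·a0=0.9840·8.604=8.466; a1+a2=7.080 < 8.466 ≤ a1+…+a3=8.604 → R3 fires; A=4 Q=3 B=11
Draw 4: a1=3.180, a2=4.290, a3=1.143, a0=8.613; τ=−ln(0.2953)/8.613=0.142 → t=0.479; u2·a0=0.6252·8.613=5.385; a1=3.180 < 5.385 ≤ a1+a2=7.470 → R2 fires; A=4 Q=3 B=12
Draw 5: a1=3.180, a2=4.680, a3=1.143, a0=9.003; τ=−ln(0.5088)/9.003=0.075 → t=0.554; u2·a0=0.0574·9.003=0.517 ≤ a1=3.180 → R1 fires; A=3 Q=3 B=12
Draw 6: a1=2.385, a2=4.680, a3=1.143, a0=8.208; τ=−ln(0.3006)/8.208=0.146 → t=0.700; u2·a0=0.8016·8.208=6.580; a1=2.385 < 6.580 ≤ a1+a2=7.065 → R2 fires; A=3 Q=3 B=13
Draw 7: a1=2.385, a2=5.070, a3=1.143, a0=8.598; τ=−ln(0.5699)/8.598=0.065 → t=0.765; u2·a0=0.6915·8.598=5.946; a1=2.385 < 5.946 ≤ a1+a2=7.455 → R2 fires; A=3 Q=3 B=14
Draw 8: a1=2.385, a2=5.460, a3=1.143, a0=8.988; τ=−ln(0.8238)/8.988=0.022 → t=0.787; u2·a0=0.0409·8.988=0.368 ≤ a1=2.385 → R1 fires; A=2 Q=3 B=14
Draw 9: a1=1.590, a2=5.460, a3=1.143, a0=8.193; τ=−ln(0.4488)/8.193=0.098 → t=0.885 > T=0.85: stop.
Read off B at T=0.85: 14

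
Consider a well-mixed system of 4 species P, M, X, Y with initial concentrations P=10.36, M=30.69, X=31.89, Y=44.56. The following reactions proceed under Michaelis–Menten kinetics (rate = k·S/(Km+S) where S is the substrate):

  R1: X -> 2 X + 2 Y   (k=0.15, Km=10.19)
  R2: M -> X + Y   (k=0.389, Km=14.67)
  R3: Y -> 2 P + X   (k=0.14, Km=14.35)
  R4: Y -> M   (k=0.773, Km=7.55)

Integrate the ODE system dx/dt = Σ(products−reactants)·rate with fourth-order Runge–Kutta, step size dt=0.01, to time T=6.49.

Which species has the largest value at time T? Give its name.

RK4 with dt=0.01: 649 steps to T=6.49. Trajectory (selected grid times):
t=0.00: P=10.36 M=30.69 X=31.89 Y=44.56
t=0.72: P=10.51 M=30.98 X=32.24 Y=44.36
t=1.44: P=10.66 M=31.26 X=32.59 Y=44.16
t=2.16: P=10.82 M=31.55 X=32.94 Y=43.97
t=2.88: P=10.97 M=31.83 X=33.29 Y=43.78
t=3.61: P=11.12 M=32.12 X=33.64 Y=43.58
t=4.33: P=11.27 M=32.40 X=33.99 Y=43.39
t=5.05: P=11.43 M=32.68 X=34.34 Y=43.20
t=5.77: P=11.58 M=32.96 X=34.70 Y=43.01
t=6.49: P=11.73 M=33.24 X=35.05 Y=42.82
At T=6.49: P=11.73 M=33.24 X=35.05 Y=42.82; the largest is Y.

Dominant species at T: Y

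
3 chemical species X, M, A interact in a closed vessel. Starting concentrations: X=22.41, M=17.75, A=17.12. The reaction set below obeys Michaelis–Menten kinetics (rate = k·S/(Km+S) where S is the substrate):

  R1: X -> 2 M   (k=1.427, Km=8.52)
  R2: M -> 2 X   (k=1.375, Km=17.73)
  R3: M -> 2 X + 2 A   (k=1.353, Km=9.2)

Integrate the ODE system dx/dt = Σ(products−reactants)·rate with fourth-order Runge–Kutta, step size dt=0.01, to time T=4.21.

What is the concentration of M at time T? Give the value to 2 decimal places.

RK4 with dt=0.01: 421 steps to T=4.21. Trajectory (selected grid times):
t=0.00: X=22.41 M=17.75 A=17.12
t=0.47: X=23.41 M=17.98 A=17.96
t=0.94: X=24.41 M=18.22 A=18.80
t=1.40: X=25.39 M=18.47 A=19.63
t=1.87: X=26.40 M=18.72 A=20.48
t=2.34: X=27.41 M=18.98 A=21.34
t=2.81: X=28.43 M=19.24 A=22.20
t=3.27: X=29.43 M=19.50 A=23.04
t=3.74: X=30.45 M=19.77 A=23.91
t=4.21: X=31.48 M=20.05 A=24.78
Read off M at T=4.21: 20.05

M at T = 20.05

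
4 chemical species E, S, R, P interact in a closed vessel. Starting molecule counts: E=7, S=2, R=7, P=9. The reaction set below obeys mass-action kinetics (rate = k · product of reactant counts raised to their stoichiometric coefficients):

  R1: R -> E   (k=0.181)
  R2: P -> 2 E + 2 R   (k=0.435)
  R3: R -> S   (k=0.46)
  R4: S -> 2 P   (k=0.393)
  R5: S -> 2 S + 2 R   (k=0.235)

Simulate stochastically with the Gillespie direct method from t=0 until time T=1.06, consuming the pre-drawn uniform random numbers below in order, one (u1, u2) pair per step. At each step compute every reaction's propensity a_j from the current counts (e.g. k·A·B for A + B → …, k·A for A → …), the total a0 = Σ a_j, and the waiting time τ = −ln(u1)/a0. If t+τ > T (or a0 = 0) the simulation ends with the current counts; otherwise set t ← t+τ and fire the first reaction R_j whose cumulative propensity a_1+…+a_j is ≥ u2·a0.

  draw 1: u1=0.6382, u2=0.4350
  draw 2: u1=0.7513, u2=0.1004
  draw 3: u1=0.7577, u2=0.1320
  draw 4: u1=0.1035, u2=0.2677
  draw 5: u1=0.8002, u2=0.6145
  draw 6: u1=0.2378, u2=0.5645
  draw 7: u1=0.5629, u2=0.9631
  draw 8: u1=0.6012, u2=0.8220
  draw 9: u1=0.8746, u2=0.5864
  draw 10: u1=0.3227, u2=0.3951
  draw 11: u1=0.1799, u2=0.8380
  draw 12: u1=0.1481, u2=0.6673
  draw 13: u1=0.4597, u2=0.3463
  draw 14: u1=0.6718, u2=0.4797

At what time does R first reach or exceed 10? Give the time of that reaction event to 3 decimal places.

Threshold first reached at t = 0.716

t=0.000: E=7 S=2 R=7 P=9
Draw 1: a1=1.267, a2=3.915, a3=3.220, a4=0.786, a5=0.470, a0=9.658; τ=−ln(0.6382)/9.658=0.047 → t=0.047; u2·a0=0.4350·9.658=4.201; a1=1.267 < 4.201 ≤ a1+a2=5.182 → R2 fires; E=9 S=2 R=9 P=8
Draw 2: a1=1.629, a2=3.480, a3=4.140, a4=0.786, a5=0.470, a0=10.505; τ=−ln(0.7513)/10.505=0.027 → t=0.074; u2·a0=0.1004·10.505=1.055 ≤ a1=1.629 → R1 fires; E=10 S=2 R=8 P=8
Draw 3: a1=1.448, a2=3.480, a3=3.680, a4=0.786, a5=0.470, a0=9.864; τ=−ln(0.7577)/9.864=0.028 → t=0.102; u2·a0=0.1320·9.864=1.302 ≤ a1=1.448 → R1 fires; E=11 S=2 R=7 P=8
Draw 4: a1=1.267, a2=3.480, a3=3.220, a4=0.786, a5=0.470, a0=9.223; τ=−ln(0.1035)/9.223=0.246 → t=0.348; u2·a0=0.2677·9.223=2.469; a1=1.267 < 2.469 ≤ a1+a2=4.747 → R2 fires; E=13 S=2 R=9 P=7
Draw 5: a1=1.629, a2=3.045, a3=4.140, a4=0.786, a5=0.470, a0=10.070; τ=−ln(0.8002)/10.070=0.022 → t=0.370; u2·a0=0.6145·10.070=6.188; a1+a2=4.674 < 6.188 ≤ a1+…+a3=8.814 → R3 fires; E=13 S=3 R=8 P=7
Draw 6: a1=1.448, a2=3.045, a3=3.680, a4=1.179, a5=0.705, a0=10.057; τ=−ln(0.2378)/10.057=0.143 → t=0.513; u2·a0=0.5645·10.057=5.677; a1+a2=4.493 < 5.677 ≤ a1+…+a3=8.173 → R3 fires; E=13 S=4 R=7 P=7
Draw 7: a1=1.267, a2=3.045, a3=3.220, a4=1.572, a5=0.940, a0=10.044; τ=−ln(0.5629)/10.044=0.057 → t=0.570; u2·a0=0.9631·10.044=9.673; a1+…+a4=9.104 < 9.673 ≤ a1+…+a5=10.044 → R5 fires; E=13 S=5 R=9 P=7
Draw 8: a1=1.629, a2=3.045, a3=4.140, a4=1.965, a5=1.175, a0=11.954; τ=−ln(0.6012)/11.954=0.043 → t=0.613; u2·a0=0.8220·11.954=9.826; a1+…+a3=8.814 < 9.826 ≤ a1+…+a4=10.779 → R4 fires; E=13 S=4 R=9 P=9
Draw 9: a1=1.629, a2=3.915, a3=4.140, a4=1.572, a5=0.940, a0=12.196; τ=−ln(0.8746)/12.196=0.011 → t=0.623; u2·a0=0.5864·12.196=7.152; a1+a2=5.544 < 7.152 ≤ a1+…+a3=9.684 → R3 fires; E=13 S=5 R=8 P=9
Draw 10: a1=1.448, a2=3.915, a3=3.680, a4=1.965, a5=1.175, a0=12.183; τ=−ln(0.3227)/12.183=0.093 → t=0.716; u2·a0=0.3951·12.183=4.814; a1=1.448 < 4.814 ≤ a1+a2=5.363 → R2 fires; E=15 S=5 R=10 P=8
Draw 11: a1=1.810, a2=3.480, a3=4.600, a4=1.965, a5=1.175, a0=13.030; τ=−ln(0.1799)/13.030=0.132 → t=0.848; u2·a0=0.8380·13.030=10.919; a1+…+a3=9.890 < 10.919 ≤ a1+…+a4=11.855 → R4 fires; E=15 S=4 R=10 P=10
Draw 12: a1=1.810, a2=4.350, a3=4.600, a4=1.572, a5=0.940, a0=13.272; τ=−ln(0.1481)/13.272=0.144 → t=0.992; u2·a0=0.6673·13.272=8.856; a1+a2=6.160 < 8.856 ≤ a1+…+a3=10.760 → R3 fires; E=15 S=5 R=9 P=10
Draw 13: a1=1.629, a2=4.350, a3=4.140, a4=1.965, a5=1.175, a0=13.259; τ=−ln(0.4597)/13.259=0.059 → t=1.050; u2·a0=0.3463·13.259=4.592; a1=1.629 < 4.592 ≤ a1+a2=5.979 → R2 fires; E=17 S=5 R=11 P=9
Draw 14: a1=1.991, a2=3.915, a3=5.060, a4=1.965, a5=1.175, a0=14.106; τ=−ln(0.6718)/14.106=0.028 → t=1.079 > T=1.06: stop.
R first becomes ≥ 10 when it reaches 10 at the event at t=0.716.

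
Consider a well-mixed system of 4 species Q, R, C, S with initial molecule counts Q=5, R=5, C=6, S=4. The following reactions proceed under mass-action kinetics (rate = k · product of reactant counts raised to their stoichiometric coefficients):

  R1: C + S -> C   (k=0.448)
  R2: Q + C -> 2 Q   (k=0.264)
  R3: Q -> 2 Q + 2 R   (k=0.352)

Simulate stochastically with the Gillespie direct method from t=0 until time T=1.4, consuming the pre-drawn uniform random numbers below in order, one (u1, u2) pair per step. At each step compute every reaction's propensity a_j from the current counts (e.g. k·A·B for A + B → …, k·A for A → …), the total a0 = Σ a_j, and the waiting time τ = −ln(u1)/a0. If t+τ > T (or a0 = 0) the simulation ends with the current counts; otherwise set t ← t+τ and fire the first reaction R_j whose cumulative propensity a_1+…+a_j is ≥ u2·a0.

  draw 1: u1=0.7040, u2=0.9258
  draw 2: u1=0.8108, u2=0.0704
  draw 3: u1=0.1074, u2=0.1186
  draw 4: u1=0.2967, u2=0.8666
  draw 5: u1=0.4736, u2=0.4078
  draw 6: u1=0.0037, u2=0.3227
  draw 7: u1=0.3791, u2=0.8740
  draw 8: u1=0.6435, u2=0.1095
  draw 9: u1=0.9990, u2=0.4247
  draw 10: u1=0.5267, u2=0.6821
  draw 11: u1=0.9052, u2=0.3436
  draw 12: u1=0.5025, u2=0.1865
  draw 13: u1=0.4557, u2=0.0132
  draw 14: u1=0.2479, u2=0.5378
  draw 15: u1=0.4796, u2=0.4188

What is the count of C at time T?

C at T = 0

t=0.000: Q=5 R=5 C=6 S=4
Draw 1: a1=10.752, a2=7.920, a3=1.760, a0=20.432; τ=−ln(0.7040)/20.432=0.017 → t=0.017; u2·a0=0.9258·20.432=18.916; a1+a2=18.672 < 18.916 ≤ a1+…+a3=20.432 → R3 fires; Q=6 R=7 C=6 S=4
Draw 2: a1=10.752, a2=9.504, a3=2.112, a0=22.368; τ=−ln(0.8108)/22.368=0.009 → t=0.027; u2·a0=0.0704·22.368=1.575 ≤ a1=10.752 → R1 fires; Q=6 R=7 C=6 S=3
Draw 3: a1=8.064, a2=9.504, a3=2.112, a0=19.680; τ=−ln(0.1074)/19.680=0.113 → t=0.140; u2·a0=0.1186·19.680=2.334 ≤ a1=8.064 → R1 fires; Q=6 R=7 C=6 S=2
Draw 4: a1=5.376, a2=9.504, a3=2.112, a0=16.992; τ=−ln(0.2967)/16.992=0.072 → t=0.211; u2·a0=0.8666·16.992=14.725; a1=5.376 < 14.725 ≤ a1+a2=14.880 → R2 fires; Q=7 R=7 C=5 S=2
Draw 5: a1=4.480, a2=9.240, a3=2.464, a0=16.184; τ=−ln(0.4736)/16.184=0.046 → t=0.258; u2·a0=0.4078·16.184=6.600; a1=4.480 < 6.600 ≤ a1+a2=13.720 → R2 fires; Q=8 R=7 C=4 S=2
Draw 6: a1=3.584, a2=8.448, a3=2.816, a0=14.848; τ=−ln(0.0037)/14.848=0.377 → t=0.635; u2·a0=0.3227·14.848=4.791; a1=3.584 < 4.791 ≤ a1+a2=12.032 → R2 fires; Q=9 R=7 C=3 S=2
Draw 7: a1=2.688, a2=7.128, a3=3.168, a0=12.984; τ=−ln(0.3791)/12.984=0.075 → t=0.709; u2·a0=0.8740·12.984=11.348; a1+a2=9.816 < 11.348 ≤ a1+…+a3=12.984 → R3 fires; Q=10 R=9 C=3 S=2
Draw 8: a1=2.688, a2=7.920, a3=3.520, a0=14.128; τ=−ln(0.6435)/14.128=0.031 → t=0.741; u2·a0=0.1095·14.128=1.547 ≤ a1=2.688 → R1 fires; Q=10 R=9 C=3 S=1
Draw 9: a1=1.344, a2=7.920, a3=3.520, a0=12.784; τ=−ln(0.9990)/12.784=0.000 → t=0.741; u2·a0=0.4247·12.784=5.429; a1=1.344 < 5.429 ≤ a1+a2=9.264 → R2 fires; Q=11 R=9 C=2 S=1
Draw 10: a1=0.896, a2=5.808, a3=3.872, a0=10.576; τ=−ln(0.5267)/10.576=0.061 → t=0.801; u2·a0=0.6821·10.576=7.214; a1+a2=6.704 < 7.214 ≤ a1+…+a3=10.576 → R3 fires; Q=12 R=11 C=2 S=1
Draw 11: a1=0.896, a2=6.336, a3=4.224, a0=11.456; τ=−ln(0.9052)/11.456=0.009 → t=0.810; u2·a0=0.3436·11.456=3.936; a1=0.896 < 3.936 ≤ a1+a2=7.232 → R2 fires; Q=13 R=11 C=1 S=1
Draw 12: a1=0.448, a2=3.432, a3=4.576, a0=8.456; τ=−ln(0.5025)/8.456=0.081 → t=0.891; u2·a0=0.1865·8.456=1.577; a1=0.448 < 1.577 ≤ a1+a2=3.880 → R2 fires; Q=14 R=11 C=0 S=1
Draw 13: a1=0.000, a2=0.000, a3=4.928, a0=4.928; τ=−ln(0.4557)/4.928=0.159 → t=1.051; u2·a0=0.0132·4.928=0.065; a1+a2=0.000 < 0.065 ≤ a1+…+a3=4.928 → R3 fires; Q=15 R=13 C=0 S=1
Draw 14: a1=0.000, a2=0.000, a3=5.280, a0=5.280; τ=−ln(0.2479)/5.280=0.264 → t=1.315; u2·a0=0.5378·5.280=2.840; a1+a2=0.000 < 2.840 ≤ a1+…+a3=5.280 → R3 fires; Q=16 R=15 C=0 S=1
Draw 15: a1=0.000, a2=0.000, a3=5.632, a0=5.632; τ=−ln(0.4796)/5.632=0.130 → t=1.446 > T=1.4: stop.
Read off C at T=1.4: 0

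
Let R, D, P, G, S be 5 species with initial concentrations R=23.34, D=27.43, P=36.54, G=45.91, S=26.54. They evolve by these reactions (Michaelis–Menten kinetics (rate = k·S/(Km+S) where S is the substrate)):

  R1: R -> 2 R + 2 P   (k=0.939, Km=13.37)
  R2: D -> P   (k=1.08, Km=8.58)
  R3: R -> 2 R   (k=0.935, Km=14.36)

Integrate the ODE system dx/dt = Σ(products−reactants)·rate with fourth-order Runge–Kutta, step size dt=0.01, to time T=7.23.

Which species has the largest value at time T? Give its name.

Dominant species at T: P

RK4 with dt=0.01: 723 steps to T=7.23. Trajectory (selected grid times):
t=0.00: R=23.34 D=27.43 P=36.54 G=45.91 S=26.54
t=0.80: R=24.29 D=26.77 P=38.16 G=45.91 S=26.54
t=1.61: R=25.26 D=26.11 P=39.81 G=45.91 S=26.54
t=2.41: R=26.24 D=25.46 P=41.44 G=45.91 S=26.54
t=3.21: R=27.22 D=24.82 P=43.09 G=45.91 S=26.54
t=4.02: R=28.24 D=24.17 P=44.76 G=45.91 S=26.54
t=4.82: R=29.25 D=23.54 P=46.42 G=45.91 S=26.54
t=5.62: R=30.27 D=22.91 P=48.09 G=45.91 S=26.54
t=6.43: R=31.32 D=22.27 P=49.79 G=45.91 S=26.54
t=7.23: R=32.36 D=21.65 P=51.47 G=45.91 S=26.54
At T=7.23: R=32.36 D=21.65 P=51.47 G=45.91 S=26.54; the largest is P.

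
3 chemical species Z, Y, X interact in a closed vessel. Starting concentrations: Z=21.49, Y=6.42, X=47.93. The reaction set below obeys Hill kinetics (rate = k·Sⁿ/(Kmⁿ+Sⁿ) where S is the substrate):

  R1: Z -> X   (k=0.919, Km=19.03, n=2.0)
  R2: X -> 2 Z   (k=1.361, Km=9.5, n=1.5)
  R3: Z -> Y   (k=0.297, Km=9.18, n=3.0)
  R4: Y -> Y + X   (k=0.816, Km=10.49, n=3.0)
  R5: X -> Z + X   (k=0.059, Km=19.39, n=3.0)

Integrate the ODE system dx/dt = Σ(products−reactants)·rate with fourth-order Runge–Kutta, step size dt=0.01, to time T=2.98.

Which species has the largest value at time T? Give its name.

RK4 with dt=0.01: 298 steps to T=2.98. Trajectory (selected grid times):
t=0.00: Z=21.49 Y=6.42 X=47.93
t=0.33: Z=22.07 Y=6.51 X=47.74
t=0.66: Z=22.65 Y=6.60 X=47.56
t=0.99: Z=23.22 Y=6.69 X=47.38
t=1.32: Z=23.78 Y=6.79 X=47.21
t=1.66: Z=24.36 Y=6.88 X=47.03
t=1.99: Z=24.92 Y=6.98 X=46.87
t=2.32: Z=25.48 Y=7.07 X=46.72
t=2.65: Z=26.03 Y=7.16 X=46.57
t=2.98: Z=26.57 Y=7.26 X=46.42
At T=2.98: Z=26.57 Y=7.26 X=46.42; the largest is X.

Dominant species at T: X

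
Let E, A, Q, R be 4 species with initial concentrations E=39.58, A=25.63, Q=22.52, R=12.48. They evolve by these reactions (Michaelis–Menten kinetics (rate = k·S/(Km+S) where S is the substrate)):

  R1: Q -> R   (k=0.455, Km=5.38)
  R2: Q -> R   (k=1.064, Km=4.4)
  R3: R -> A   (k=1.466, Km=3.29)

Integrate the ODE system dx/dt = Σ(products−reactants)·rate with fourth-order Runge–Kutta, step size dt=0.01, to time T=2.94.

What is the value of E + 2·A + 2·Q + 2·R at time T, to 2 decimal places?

Value at T = 160.84

Check how each reaction changes W = E + 2·A + 2·Q + 2·R (weight of products minus weight of reactants):
R1: Q -> R: (2·1) − (2·1) = 2 − 2 = 0
R2: Q -> R: (2·1) − (2·1) = 2 − 2 = 0
R3: R -> A: (2·1) − (2·1) = 2 − 2 = 0
Every reaction leaves W unchanged, so W is conserved and no simulation is needed: W(T) = W(0) = 39.58 + 2·25.63 + 2·22.52 + 2·12.48 = 160.84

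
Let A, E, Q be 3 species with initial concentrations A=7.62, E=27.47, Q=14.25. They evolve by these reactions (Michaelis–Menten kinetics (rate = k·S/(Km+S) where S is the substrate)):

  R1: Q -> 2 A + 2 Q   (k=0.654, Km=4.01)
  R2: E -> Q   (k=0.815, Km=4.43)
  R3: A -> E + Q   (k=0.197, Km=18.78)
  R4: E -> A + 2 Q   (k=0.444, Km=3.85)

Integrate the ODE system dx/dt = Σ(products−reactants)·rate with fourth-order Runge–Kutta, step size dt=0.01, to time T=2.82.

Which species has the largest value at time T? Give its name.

Dominant species at T: E

RK4 with dt=0.01: 282 steps to T=2.82. Trajectory (selected grid times):
t=0.00: A=7.62 E=27.47 Q=14.25
t=0.31: A=8.04 E=27.15 Q=14.89
t=0.63: A=8.48 E=26.82 Q=15.54
t=0.94: A=8.90 E=26.50 Q=16.18
t=1.25: A=9.33 E=26.19 Q=16.82
t=1.57: A=9.77 E=25.86 Q=17.48
t=1.88: A=10.20 E=25.55 Q=18.12
t=2.19: A=10.63 E=25.23 Q=18.77
t=2.51: A=11.08 E=24.91 Q=19.43
t=2.82: A=11.51 E=24.60 Q=20.07
At T=2.82: A=11.51 E=24.60 Q=20.07; the largest is E.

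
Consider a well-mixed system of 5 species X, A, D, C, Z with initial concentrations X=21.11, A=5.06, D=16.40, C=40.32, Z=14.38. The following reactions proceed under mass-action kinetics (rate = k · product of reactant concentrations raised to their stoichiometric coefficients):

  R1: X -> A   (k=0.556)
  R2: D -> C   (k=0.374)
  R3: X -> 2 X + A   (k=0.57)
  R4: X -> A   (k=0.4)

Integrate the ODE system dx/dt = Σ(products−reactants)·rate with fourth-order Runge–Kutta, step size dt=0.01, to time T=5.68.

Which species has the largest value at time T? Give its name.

Dominant species at T: A

RK4 with dt=0.01: 568 steps to T=5.68. Trajectory (selected grid times):
t=0.00: X=21.11 A=5.06 D=16.40 C=40.32 Z=14.38
t=0.63: X=16.55 A=23.08 D=12.96 C=43.76 Z=14.38
t=1.26: X=12.98 A=37.20 D=10.24 C=46.48 Z=14.38
t=1.89: X=10.18 A=48.28 D=8.09 C=48.63 Z=14.38
t=2.52: X=7.98 A=56.96 D=6.39 C=50.33 Z=14.38
t=3.16: X=6.23 A=63.87 D=5.03 C=51.69 Z=14.38
t=3.79: X=4.89 A=69.19 D=3.97 C=52.75 Z=14.38
t=4.42: X=3.83 A=73.36 D=3.14 C=53.58 Z=14.38
t=5.05: X=3.01 A=76.63 D=2.48 C=54.24 Z=14.38
t=5.68: X=2.36 A=79.20 D=1.96 C=54.76 Z=14.38
At T=5.68: X=2.36 A=79.20 D=1.96 C=54.76 Z=14.38; the largest is A.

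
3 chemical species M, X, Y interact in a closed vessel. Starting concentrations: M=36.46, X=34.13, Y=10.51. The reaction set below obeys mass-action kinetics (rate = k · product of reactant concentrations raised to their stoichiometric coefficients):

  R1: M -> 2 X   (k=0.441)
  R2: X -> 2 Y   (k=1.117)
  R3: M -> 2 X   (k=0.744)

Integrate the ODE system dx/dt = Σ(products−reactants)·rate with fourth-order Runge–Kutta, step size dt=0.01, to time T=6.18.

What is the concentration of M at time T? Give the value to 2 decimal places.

RK4 with dt=0.01: 618 steps to T=6.18. Trajectory (selected grid times):
t=0.00: M=36.46 X=34.13 Y=10.51
t=0.69: M=16.10 X=42.74 Y=74.75
t=1.37: M=7.19 X=31.86 Y=132.13
t=2.06: M=3.17 X=20.05 Y=171.80
t=2.75: M=1.40 X=11.62 Y=195.75
t=3.43: M=0.63 X=6.47 Y=209.16
t=4.12: M=0.28 X=3.46 Y=216.59
t=4.81: M=0.12 X=1.80 Y=220.51
t=5.49: M=0.05 X=0.93 Y=222.52
t=6.18: M=0.02 X=0.47 Y=223.57
Read off M at T=6.18: 0.02

M at T = 0.02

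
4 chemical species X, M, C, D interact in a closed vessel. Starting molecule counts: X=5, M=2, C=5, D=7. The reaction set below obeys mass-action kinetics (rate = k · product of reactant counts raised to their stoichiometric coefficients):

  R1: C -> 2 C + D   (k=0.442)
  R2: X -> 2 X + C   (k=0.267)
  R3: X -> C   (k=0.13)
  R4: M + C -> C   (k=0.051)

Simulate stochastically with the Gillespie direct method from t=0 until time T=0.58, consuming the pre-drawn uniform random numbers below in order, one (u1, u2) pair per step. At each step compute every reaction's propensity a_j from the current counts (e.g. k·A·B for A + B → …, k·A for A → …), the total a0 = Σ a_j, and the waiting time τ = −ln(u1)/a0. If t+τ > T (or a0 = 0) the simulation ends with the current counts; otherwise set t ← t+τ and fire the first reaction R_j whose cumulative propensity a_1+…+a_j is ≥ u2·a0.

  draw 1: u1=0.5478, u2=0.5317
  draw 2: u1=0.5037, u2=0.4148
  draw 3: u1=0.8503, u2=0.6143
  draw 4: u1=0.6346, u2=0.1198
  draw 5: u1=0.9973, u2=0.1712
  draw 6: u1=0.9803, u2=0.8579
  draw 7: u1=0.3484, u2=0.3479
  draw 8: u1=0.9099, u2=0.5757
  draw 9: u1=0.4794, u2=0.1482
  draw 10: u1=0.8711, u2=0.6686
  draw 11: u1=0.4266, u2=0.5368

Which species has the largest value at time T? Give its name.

t=0.000: X=5 M=2 C=5 D=7
Draw 1: a1=2.210, a2=1.335, a3=0.650, a4=0.510, a0=4.705; τ=−ln(0.5478)/4.705=0.128 → t=0.128; u2·a0=0.5317·4.705=2.502; a1=2.210 < 2.502 ≤ a1+a2=3.545 → R2 fires; X=6 M=2 C=6 D=7
Draw 2: a1=2.652, a2=1.602, a3=0.780, a4=0.612, a0=5.646; τ=−ln(0.5037)/5.646=0.121 → t=0.249; u2·a0=0.4148·5.646=2.342 ≤ a1=2.652 → R1 fires; X=6 M=2 C=7 D=8
Draw 3: a1=3.094, a2=1.602, a3=0.780, a4=0.714, a0=6.190; τ=−ln(0.8503)/6.190=0.026 → t=0.276; u2·a0=0.6143·6.190=3.803; a1=3.094 < 3.803 ≤ a1+a2=4.696 → R2 fires; X=7 M=2 C=8 D=8
Draw 4: a1=3.536, a2=1.869, a3=0.910, a4=0.816, a0=7.131; τ=−ln(0.6346)/7.131=0.064 → t=0.339; u2·a0=0.1198·7.131=0.854 ≤ a1=3.536 → R1 fires; X=7 M=2 C=9 D=9
Draw 5: a1=3.978, a2=1.869, a3=0.910, a4=0.918, a0=7.675; τ=−ln(0.9973)/7.675=0.000 → t=0.340; u2·a0=0.1712·7.675=1.314 ≤ a1=3.978 → R1 fires; X=7 M=2 C=10 D=10
Draw 6: a1=4.420, a2=1.869, a3=0.910, a4=1.020, a0=8.219; τ=−ln(0.9803)/8.219=0.002 → t=0.342; u2·a0=0.8579·8.219=7.051; a1+a2=6.289 < 7.051 ≤ a1+…+a3=7.199 → R3 fires; X=6 M=2 C=11 D=10
Draw 7: a1=4.862, a2=1.602, a3=0.780, a4=1.122, a0=8.366; τ=−ln(0.3484)/8.366=0.126 → t=0.468; u2·a0=0.3479·8.366=2.911 ≤ a1=4.862 → R1 fires; X=6 M=2 C=12 D=11
Draw 8: a1=5.304, a2=1.602, a3=0.780, a4=1.224, a0=8.910; τ=−ln(0.9099)/8.910=0.011 → t=0.479; u2·a0=0.5757·8.910=5.129 ≤ a1=5.304 → R1 fires; X=6 M=2 C=13 D=12
Draw 9: a1=5.746, a2=1.602, a3=0.780, a4=1.326, a0=9.454; τ=−ln(0.4794)/9.454=0.078 → t=0.557; u2·a0=0.1482·9.454=1.401 ≤ a1=5.746 → R1 fires; X=6 M=2 C=14 D=13
Draw 10: a1=6.188, a2=1.602, a3=0.780, a4=1.428, a0=9.998; τ=−ln(0.8711)/9.998=0.014 → t=0.570; u2·a0=0.6686·9.998=6.685; a1=6.188 < 6.685 ≤ a1+a2=7.790 → R2 fires; X=7 M=2 C=15 D=13
Draw 11: a1=6.630, a2=1.869, a3=0.910, a4=1.530, a0=10.939; τ=−ln(0.4266)/10.939=0.078 → t=0.648 > T=0.58: stop.
At T=0.58: X=7 M=2 C=15 D=13; the largest is C.

Dominant species at T: C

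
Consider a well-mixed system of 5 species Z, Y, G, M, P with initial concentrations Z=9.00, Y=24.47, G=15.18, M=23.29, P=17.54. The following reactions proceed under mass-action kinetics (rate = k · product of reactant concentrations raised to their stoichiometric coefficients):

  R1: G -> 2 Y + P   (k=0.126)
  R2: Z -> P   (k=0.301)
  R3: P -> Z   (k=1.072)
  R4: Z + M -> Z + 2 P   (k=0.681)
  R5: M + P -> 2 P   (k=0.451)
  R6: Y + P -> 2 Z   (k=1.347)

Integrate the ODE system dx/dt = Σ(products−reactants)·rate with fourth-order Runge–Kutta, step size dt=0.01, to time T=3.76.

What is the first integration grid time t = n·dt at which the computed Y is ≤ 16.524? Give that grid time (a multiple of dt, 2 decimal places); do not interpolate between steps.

RK4 with dt=0.01: 376 steps to T=3.76. Trajectory (selected grid times):
t=0.00: Z=9.00 Y=24.47 G=15.18 M=23.29 P=17.54
t=0.01: Z=19.46 Y=19.35 G=15.16 M=19.50 P=18.13
t=0.02: Z=28.48 Y=14.95 G=15.14 M=15.17 P=20.73
t=0.42: Z=65.97 Y=0.10 G=14.40 M=0.00 P=26.25
t=0.84: Z=71.27 Y=0.11 G=13.66 M=0.00 P=23.17
t=1.25: Z=74.81 Y=0.11 G=12.97 M=0.00 P=21.69
t=1.67: Z=77.45 Y=0.11 G=12.30 M=0.00 P=21.05
t=2.09: Z=79.51 Y=0.10 G=11.67 M=0.00 P=20.91
t=2.51: Z=81.20 Y=0.10 G=11.06 M=0.00 P=21.03
t=2.92: Z=82.62 Y=0.09 G=10.51 M=0.00 P=21.28
t=3.34: Z=83.92 Y=0.09 G=9.97 M=0.00 P=21.61
t=3.76: Z=85.11 Y=0.08 G=9.45 M=0.00 P=21.97
Y(0.01)=19.351 > 16.524 but Y(0.02)=14.948 ≤ 16.524, so the first grid time is t=0.02.

Threshold first reached at t = 0.02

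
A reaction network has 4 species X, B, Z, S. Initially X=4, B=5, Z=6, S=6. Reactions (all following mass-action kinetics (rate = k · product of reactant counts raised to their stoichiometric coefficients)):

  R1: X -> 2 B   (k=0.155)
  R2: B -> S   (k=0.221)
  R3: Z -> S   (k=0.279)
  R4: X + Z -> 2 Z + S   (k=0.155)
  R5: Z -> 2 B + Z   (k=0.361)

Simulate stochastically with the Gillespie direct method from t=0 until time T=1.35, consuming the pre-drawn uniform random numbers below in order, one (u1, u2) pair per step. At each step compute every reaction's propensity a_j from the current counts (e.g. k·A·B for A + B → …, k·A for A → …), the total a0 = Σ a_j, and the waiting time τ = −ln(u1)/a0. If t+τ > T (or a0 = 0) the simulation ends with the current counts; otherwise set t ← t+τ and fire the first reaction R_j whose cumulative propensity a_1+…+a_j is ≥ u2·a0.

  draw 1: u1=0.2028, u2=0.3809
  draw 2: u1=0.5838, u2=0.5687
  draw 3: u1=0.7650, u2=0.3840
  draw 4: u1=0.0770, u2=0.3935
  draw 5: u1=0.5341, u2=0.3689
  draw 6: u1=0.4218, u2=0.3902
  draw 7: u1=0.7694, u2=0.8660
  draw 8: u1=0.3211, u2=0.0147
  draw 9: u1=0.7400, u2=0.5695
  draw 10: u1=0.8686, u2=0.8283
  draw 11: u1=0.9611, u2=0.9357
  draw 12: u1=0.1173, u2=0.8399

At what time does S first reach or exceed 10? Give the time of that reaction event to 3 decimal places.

Threshold first reached at t = 0.577

t=0.000: X=4 B=5 Z=6 S=6
Draw 1: a1=0.620, a2=1.105, a3=1.674, a4=3.720, a5=2.166, a0=9.285; τ=−ln(0.2028)/9.285=0.172 → t=0.172; u2·a0=0.3809·9.285=3.537; a1+…+a3=3.399 < 3.537 ≤ a1+…+a4=7.119 → R4 fires; X=3 B=5 Z=7 S=7
Draw 2: a1=0.465, a2=1.105, a3=1.953, a4=3.255, a5=2.527, a0=9.305; τ=−ln(0.5838)/9.305=0.058 → t=0.230; u2·a0=0.5687·9.305=5.292; a1+…+a3=3.523 < 5.292 ≤ a1+…+a4=6.778 → R4 fires; X=2 B=5 Z=8 S=8
Draw 3: a1=0.310, a2=1.105, a3=2.232, a4=2.480, a5=2.888, a0=9.015; τ=−ln(0.7650)/9.015=0.030 → t=0.259; u2·a0=0.3840·9.015=3.462; a1+a2=1.415 < 3.462 ≤ a1+…+a3=3.647 → R3 fires; X=2 B=5 Z=7 S=9
Draw 4: a1=0.310, a2=1.105, a3=1.953, a4=2.170, a5=2.527, a0=8.065; τ=−ln(0.0770)/8.065=0.318 → t=0.577; u2·a0=0.3935·8.065=3.174; a1+a2=1.415 < 3.174 ≤ a1+…+a3=3.368 → R3 fires; X=2 B=5 Z=6 S=10
Draw 5: a1=0.310, a2=1.105, a3=1.674, a4=1.860, a5=2.166, a0=7.115; τ=−ln(0.5341)/7.115=0.088 → t=0.665; u2·a0=0.3689·7.115=2.625; a1+a2=1.415 < 2.625 ≤ a1+…+a3=3.089 → R3 fires; X=2 B=5 Z=5 S=11
Draw 6: a1=0.310, a2=1.105, a3=1.395, a4=1.550, a5=1.805, a0=6.165; τ=−ln(0.4218)/6.165=0.140 → t=0.805; u2·a0=0.3902·6.165=2.406; a1+a2=1.415 < 2.406 ≤ a1+…+a3=2.810 → R3 fires; X=2 B=5 Z=4 S=12
Draw 7: a1=0.310, a2=1.105, a3=1.116, a4=1.240, a5=1.444, a0=5.215; τ=−ln(0.7694)/5.215=0.050 → t=0.856; u2·a0=0.8660·5.215=4.516; a1+…+a4=3.771 < 4.516 ≤ a1+…+a5=5.215 → R5 fires; X=2 B=7 Z=4 S=12
Draw 8: a1=0.310, a2=1.547, a3=1.116, a4=1.240, a5=1.444, a0=5.657; τ=−ln(0.3211)/5.657=0.201 → t=1.057; u2·a0=0.0147·5.657=0.083 ≤ a1=0.310 → R1 fires; X=1 B=9 Z=4 S=12
Draw 9: a1=0.155, a2=1.989, a3=1.116, a4=0.620, a5=1.444, a0=5.324; τ=−ln(0.7400)/5.324=0.057 → t=1.113; u2·a0=0.5695·5.324=3.032; a1+a2=2.144 < 3.032 ≤ a1+…+a3=3.260 → R3 fires; X=1 B=9 Z=3 S=13
Draw 10: a1=0.155, a2=1.989, a3=0.837, a4=0.465, a5=1.083, a0=4.529; τ=−ln(0.8686)/4.529=0.031 → t=1.144; u2·a0=0.8283·4.529=3.751; a1+…+a4=3.446 < 3.751 ≤ a1+…+a5=4.529 → R5 fires; X=1 B=11 Z=3 S=13
Draw 11: a1=0.155, a2=2.431, a3=0.837, a4=0.465, a5=1.083, a0=4.971; τ=−ln(0.9611)/4.971=0.008 → t=1.152; u2·a0=0.9357·4.971=4.651; a1+…+a4=3.888 < 4.651 ≤ a1+…+a5=4.971 → R5 fires; X=1 B=13 Z=3 S=13
Draw 12: a1=0.155, a2=2.873, a3=0.837, a4=0.465, a5=1.083, a0=5.413; τ=−ln(0.1173)/5.413=0.396 → t=1.548 > T=1.35: stop.
S first becomes ≥ 10 when it reaches 10 at the event at t=0.577.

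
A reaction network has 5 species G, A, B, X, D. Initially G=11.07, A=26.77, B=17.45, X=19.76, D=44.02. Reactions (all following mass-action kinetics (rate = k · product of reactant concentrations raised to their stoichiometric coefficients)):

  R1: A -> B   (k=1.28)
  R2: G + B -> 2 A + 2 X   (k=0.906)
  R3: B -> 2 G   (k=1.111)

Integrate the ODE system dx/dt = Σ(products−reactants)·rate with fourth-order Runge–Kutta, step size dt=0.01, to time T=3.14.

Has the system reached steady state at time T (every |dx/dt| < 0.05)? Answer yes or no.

RK4 with dt=0.01: 314 steps to T=3.14. Trajectory (selected grid times):
t=0.00: G=11.07 A=26.77 B=17.45 X=19.76 D=44.02
t=0.35: G=2.63 A=44.40 B=13.04 X=55.74 D=44.02
t=0.70: G=2.45 A=47.21 B=16.12 X=78.99 D=44.02
t=1.05: G=2.45 A=51.82 B=18.21 X=105.74 D=44.02
t=1.40: G=2.45 A=57.27 B=20.22 X=135.60 D=44.02
t=1.74: G=2.45 A=63.19 B=22.32 X=167.72 D=44.02
t=2.09: G=2.45 A=69.94 B=24.71 X=204.26 D=44.02
t=2.44: G=2.45 A=77.42 B=27.35 X=244.72 D=44.02
t=2.79: G=2.45 A=85.69 B=30.27 X=289.49 D=44.02
t=3.14: G=2.45 A=94.84 B=33.51 X=339.05 D=44.02
Rates at T: R1=121.3999, R2=74.4542, R3=37.2271
dx/dt at T (Σ net stoichiometry × rate): G=-0.0000, A=+27.5085, B=+9.7186, X=+148.9084, D=+0.0000
Largest |dx/dt| is |+148.9084| (X) ≥ 0.05 → not steady.

Steady state at T: no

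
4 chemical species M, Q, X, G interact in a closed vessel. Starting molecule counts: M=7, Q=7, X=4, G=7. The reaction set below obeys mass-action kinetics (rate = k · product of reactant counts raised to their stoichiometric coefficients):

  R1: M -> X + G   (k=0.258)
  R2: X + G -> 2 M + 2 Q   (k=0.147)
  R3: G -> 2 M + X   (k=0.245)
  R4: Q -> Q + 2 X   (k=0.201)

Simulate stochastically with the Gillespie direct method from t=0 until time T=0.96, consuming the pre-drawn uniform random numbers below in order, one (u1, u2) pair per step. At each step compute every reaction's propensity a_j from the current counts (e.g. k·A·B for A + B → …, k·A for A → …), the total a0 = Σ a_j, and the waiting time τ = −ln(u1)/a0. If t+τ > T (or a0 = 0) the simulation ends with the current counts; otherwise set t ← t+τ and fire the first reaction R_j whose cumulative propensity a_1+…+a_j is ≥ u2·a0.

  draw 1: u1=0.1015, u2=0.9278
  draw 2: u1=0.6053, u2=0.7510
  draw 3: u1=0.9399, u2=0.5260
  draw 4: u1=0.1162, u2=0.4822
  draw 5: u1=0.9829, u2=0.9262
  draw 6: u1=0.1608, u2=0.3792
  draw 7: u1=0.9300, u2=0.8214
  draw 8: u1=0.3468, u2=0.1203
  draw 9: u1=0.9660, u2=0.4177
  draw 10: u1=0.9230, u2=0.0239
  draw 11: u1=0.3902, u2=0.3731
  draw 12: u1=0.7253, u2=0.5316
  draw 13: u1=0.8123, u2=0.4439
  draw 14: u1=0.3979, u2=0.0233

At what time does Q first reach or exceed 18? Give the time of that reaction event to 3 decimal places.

t=0.000: M=7 Q=7 X=4 G=7
Draw 1: a1=1.806, a2=4.116, a3=1.715, a4=1.407, a0=9.044; τ=−ln(0.1015)/9.044=0.253 → t=0.253; u2·a0=0.9278·9.044=8.391; a1+…+a3=7.637 < 8.391 ≤ a1+…+a4=9.044 → R4 fires; M=7 Q=7 X=6 G=7
Draw 2: a1=1.806, a2=6.174, a3=1.715, a4=1.407, a0=11.102; τ=−ln(0.6053)/11.102=0.045 → t=0.298; u2·a0=0.7510·11.102=8.338; a1+a2=7.980 < 8.338 ≤ a1+…+a3=9.695 → R3 fires; M=9 Q=7 X=7 G=6
Draw 3: a1=2.322, a2=6.174, a3=1.470, a4=1.407, a0=11.373; τ=−ln(0.9399)/11.373=0.005 → t=0.304; u2·a0=0.5260·11.373=5.982; a1=2.322 < 5.982 ≤ a1+a2=8.496 → R2 fires; M=11 Q=9 X=6 G=5
Draw 4: a1=2.838, a2=4.410, a3=1.225, a4=1.809, a0=10.282; τ=−ln(0.1162)/10.282=0.209 → t=0.513; u2·a0=0.4822·10.282=4.958; a1=2.838 < 4.958 ≤ a1+a2=7.248 → R2 fires; M=13 Q=11 X=5 G=4
Draw 5: a1=3.354, a2=2.940, a3=0.980, a4=2.211, a0=9.485; τ=−ln(0.9829)/9.485=0.002 → t=0.515; u2·a0=0.9262·9.485=8.785; a1+…+a3=7.274 < 8.785 ≤ a1+…+a4=9.485 → R4 fires; M=13 Q=11 X=7 G=4
Draw 6: a1=3.354, a2=4.116, a3=0.980, a4=2.211, a0=10.661; τ=−ln(0.1608)/10.661=0.171 → t=0.686; u2·a0=0.3792·10.661=4.043; a1=3.354 < 4.043 ≤ a1+a2=7.470 → R2 fires; M=15 Q=13 X=6 G=3
Draw 7: a1=3.870, a2=2.646, a3=0.735, a4=2.613, a0=9.864; τ=−ln(0.9300)/9.864=0.007 → t=0.694; u2·a0=0.8214·9.864=8.102; a1+…+a3=7.251 < 8.102 ≤ a1+…+a4=9.864 → R4 fires; M=15 Q=13 X=8 G=3
Draw 8: a1=3.870, a2=3.528, a3=0.735, a4=2.613, a0=10.746; τ=−ln(0.3468)/10.746=0.099 → t=0.792; u2·a0=0.1203·10.746=1.293 ≤ a1=3.870 → R1 fires; M=14 Q=13 X=9 G=4
Draw 9: a1=3.612, a2=5.292, a3=0.980, a4=2.613, a0=12.497; τ=−ln(0.9660)/12.497=0.003 → t=0.795; u2·a0=0.4177·12.497=5.220; a1=3.612 < 5.220 ≤ a1+a2=8.904 → R2 fires; M=16 Q=15 X=8 G=3
Draw 10: a1=4.128, a2=3.528, a3=0.735, a4=3.015, a0=11.406; τ=−ln(0.9230)/11.406=0.007 → t=0.802; u2·a0=0.0239·11.406=0.273 ≤ a1=4.128 → R1 fires; M=15 Q=15 X=9 G=4
Draw 11: a1=3.870, a2=5.292, a3=0.980, a4=3.015, a0=13.157; τ=−ln(0.3902)/13.157=0.072 → t=0.873; u2·a0=0.3731·13.157=4.909; a1=3.870 < 4.909 ≤ a1+a2=9.162 → R2 fires; M=17 Q=17 X=8 G=3
Draw 12: a1=4.386, a2=3.528, a3=0.735, a4=3.417, a0=12.066; τ=−ln(0.7253)/12.066=0.027 → t=0.900; u2·a0=0.5316·12.066=6.414; a1=4.386 < 6.414 ≤ a1+a2=7.914 → R2 fires; M=19 Q=19 X=7 G=2
Draw 13: a1=4.902, a2=2.058, a3=0.490, a4=3.819, a0=11.269; τ=−ln(0.8123)/11.269=0.018 → t=0.919; u2·a0=0.4439·11.269=5.002; a1=4.902 < 5.002 ≤ a1+a2=6.960 → R2 fires; M=21 Q=21 X=6 G=1
Draw 14: a1=5.418, a2=0.882, a3=0.245, a4=4.221, a0=10.766; τ=−ln(0.3979)/10.766=0.086 → t=1.004 > T=0.96: stop.
Q first becomes ≥ 18 when it reaches 19 at the event at t=0.900.

Threshold first reached at t = 0.900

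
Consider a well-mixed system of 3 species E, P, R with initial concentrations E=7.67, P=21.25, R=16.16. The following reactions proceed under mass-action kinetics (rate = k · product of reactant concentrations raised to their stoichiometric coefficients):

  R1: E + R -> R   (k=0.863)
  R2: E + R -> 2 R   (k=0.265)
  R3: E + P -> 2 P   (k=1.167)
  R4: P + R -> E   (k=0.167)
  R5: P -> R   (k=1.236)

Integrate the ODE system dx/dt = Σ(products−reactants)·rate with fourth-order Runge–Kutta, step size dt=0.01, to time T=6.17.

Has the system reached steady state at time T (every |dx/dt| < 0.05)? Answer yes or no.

RK4 with dt=0.01: 617 steps to T=6.17. Trajectory (selected grid times):
t=0.00: E=7.67 P=21.25 R=16.16
t=0.69: E=0.58 P=5.50 R=10.70
t=1.37: E=0.16 P=0.95 R=10.40
t=2.06: E=0.02 P=0.13 R=10.40
t=2.74: E=0.00 P=0.02 R=10.40
t=3.43: E=0.00 P=0.00 R=10.40
t=4.11: E=0.00 P=0.00 R=10.40
t=4.80: E=0.00 P=0.00 R=10.40
t=5.48: E=0.00 P=0.00 R=10.40
t=6.17: E=0.00 P=0.00 R=10.40
Rates at T: R1=0.0000, R2=0.0000, R3=0.0000, R4=0.0000, R5=0.0000
dx/dt at T (Σ net stoichiometry × rate): E=-0.0000, P=-0.0000, R=+0.0000
Largest |dx/dt| is |-0.0000| (P) < 0.05 → steady.

Steady state at T: yes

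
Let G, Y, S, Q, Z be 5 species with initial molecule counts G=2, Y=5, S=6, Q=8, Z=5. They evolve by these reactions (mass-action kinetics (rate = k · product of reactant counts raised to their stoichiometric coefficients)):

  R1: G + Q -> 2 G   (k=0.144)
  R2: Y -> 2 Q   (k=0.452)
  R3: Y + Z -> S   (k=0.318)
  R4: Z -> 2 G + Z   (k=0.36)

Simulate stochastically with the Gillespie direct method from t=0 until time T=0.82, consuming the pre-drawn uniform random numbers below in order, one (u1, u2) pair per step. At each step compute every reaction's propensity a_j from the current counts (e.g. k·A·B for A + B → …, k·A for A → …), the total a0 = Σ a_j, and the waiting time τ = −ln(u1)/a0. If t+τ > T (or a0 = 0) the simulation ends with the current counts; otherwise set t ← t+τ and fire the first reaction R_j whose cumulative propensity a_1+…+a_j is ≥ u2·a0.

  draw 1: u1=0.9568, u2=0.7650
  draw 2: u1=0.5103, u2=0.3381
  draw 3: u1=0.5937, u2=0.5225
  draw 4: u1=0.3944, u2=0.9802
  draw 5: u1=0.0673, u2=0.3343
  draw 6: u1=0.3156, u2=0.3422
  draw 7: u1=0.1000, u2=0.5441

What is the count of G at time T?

G at T = 6

t=0.000: G=2 Y=5 S=6 Q=8 Z=5
Draw 1: a1=2.304, a2=2.260, a3=7.950, a4=1.800, a0=14.314; τ=−ln(0.9568)/14.314=0.003 → t=0.003; u2·a0=0.7650·14.314=10.950; a1+a2=4.564 < 10.950 ≤ a1+…+a3=12.514 → R3 fires; G=2 Y=4 S=7 Q=8 Z=4
Draw 2: a1=2.304, a2=1.808, a3=5.088, a4=1.440, a0=10.640; τ=−ln(0.5103)/10.640=0.063 → t=0.066; u2·a0=0.3381·10.640=3.597; a1=2.304 < 3.597 ≤ a1+a2=4.112 → R2 fires; G=2 Y=3 S=7 Q=10 Z=4
Draw 3: a1=2.880, a2=1.356, a3=3.816, a4=1.440, a0=9.492; τ=−ln(0.5937)/9.492=0.055 → t=0.121; u2·a0=0.5225·9.492=4.960; a1+a2=4.236 < 4.960 ≤ a1+…+a3=8.052 → R3 fires; G=2 Y=2 S=8 Q=10 Z=3
Draw 4: a1=2.880, a2=0.904, a3=1.908, a4=1.080, a0=6.772; τ=−ln(0.3944)/6.772=0.137 → t=0.259; u2·a0=0.9802·6.772=6.638; a1+…+a3=5.692 < 6.638 ≤ a1+…+a4=6.772 → R4 fires; G=4 Y=2 S=8 Q=10 Z=3
Draw 5: a1=5.760, a2=0.904, a3=1.908, a4=1.080, a0=9.652; τ=−ln(0.0673)/9.652=0.280 → t=0.538; u2·a0=0.3343·9.652=3.227 ≤ a1=5.760 → R1 fires; G=5 Y=2 S=8 Q=9 Z=3
Draw 6: a1=6.480, a2=0.904, a3=1.908, a4=1.080, a0=10.372; τ=−ln(0.3156)/10.372=0.111 → t=0.649; u2·a0=0.3422·10.372=3.549 ≤ a1=6.480 → R1 fires; G=6 Y=2 S=8 Q=8 Z=3
Draw 7: a1=6.912, a2=0.904, a3=1.908, a4=1.080, a0=10.804; τ=−ln(0.1000)/10.804=0.213 → t=0.863 > T=0.82: stop.
Read off G at T=0.82: 6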